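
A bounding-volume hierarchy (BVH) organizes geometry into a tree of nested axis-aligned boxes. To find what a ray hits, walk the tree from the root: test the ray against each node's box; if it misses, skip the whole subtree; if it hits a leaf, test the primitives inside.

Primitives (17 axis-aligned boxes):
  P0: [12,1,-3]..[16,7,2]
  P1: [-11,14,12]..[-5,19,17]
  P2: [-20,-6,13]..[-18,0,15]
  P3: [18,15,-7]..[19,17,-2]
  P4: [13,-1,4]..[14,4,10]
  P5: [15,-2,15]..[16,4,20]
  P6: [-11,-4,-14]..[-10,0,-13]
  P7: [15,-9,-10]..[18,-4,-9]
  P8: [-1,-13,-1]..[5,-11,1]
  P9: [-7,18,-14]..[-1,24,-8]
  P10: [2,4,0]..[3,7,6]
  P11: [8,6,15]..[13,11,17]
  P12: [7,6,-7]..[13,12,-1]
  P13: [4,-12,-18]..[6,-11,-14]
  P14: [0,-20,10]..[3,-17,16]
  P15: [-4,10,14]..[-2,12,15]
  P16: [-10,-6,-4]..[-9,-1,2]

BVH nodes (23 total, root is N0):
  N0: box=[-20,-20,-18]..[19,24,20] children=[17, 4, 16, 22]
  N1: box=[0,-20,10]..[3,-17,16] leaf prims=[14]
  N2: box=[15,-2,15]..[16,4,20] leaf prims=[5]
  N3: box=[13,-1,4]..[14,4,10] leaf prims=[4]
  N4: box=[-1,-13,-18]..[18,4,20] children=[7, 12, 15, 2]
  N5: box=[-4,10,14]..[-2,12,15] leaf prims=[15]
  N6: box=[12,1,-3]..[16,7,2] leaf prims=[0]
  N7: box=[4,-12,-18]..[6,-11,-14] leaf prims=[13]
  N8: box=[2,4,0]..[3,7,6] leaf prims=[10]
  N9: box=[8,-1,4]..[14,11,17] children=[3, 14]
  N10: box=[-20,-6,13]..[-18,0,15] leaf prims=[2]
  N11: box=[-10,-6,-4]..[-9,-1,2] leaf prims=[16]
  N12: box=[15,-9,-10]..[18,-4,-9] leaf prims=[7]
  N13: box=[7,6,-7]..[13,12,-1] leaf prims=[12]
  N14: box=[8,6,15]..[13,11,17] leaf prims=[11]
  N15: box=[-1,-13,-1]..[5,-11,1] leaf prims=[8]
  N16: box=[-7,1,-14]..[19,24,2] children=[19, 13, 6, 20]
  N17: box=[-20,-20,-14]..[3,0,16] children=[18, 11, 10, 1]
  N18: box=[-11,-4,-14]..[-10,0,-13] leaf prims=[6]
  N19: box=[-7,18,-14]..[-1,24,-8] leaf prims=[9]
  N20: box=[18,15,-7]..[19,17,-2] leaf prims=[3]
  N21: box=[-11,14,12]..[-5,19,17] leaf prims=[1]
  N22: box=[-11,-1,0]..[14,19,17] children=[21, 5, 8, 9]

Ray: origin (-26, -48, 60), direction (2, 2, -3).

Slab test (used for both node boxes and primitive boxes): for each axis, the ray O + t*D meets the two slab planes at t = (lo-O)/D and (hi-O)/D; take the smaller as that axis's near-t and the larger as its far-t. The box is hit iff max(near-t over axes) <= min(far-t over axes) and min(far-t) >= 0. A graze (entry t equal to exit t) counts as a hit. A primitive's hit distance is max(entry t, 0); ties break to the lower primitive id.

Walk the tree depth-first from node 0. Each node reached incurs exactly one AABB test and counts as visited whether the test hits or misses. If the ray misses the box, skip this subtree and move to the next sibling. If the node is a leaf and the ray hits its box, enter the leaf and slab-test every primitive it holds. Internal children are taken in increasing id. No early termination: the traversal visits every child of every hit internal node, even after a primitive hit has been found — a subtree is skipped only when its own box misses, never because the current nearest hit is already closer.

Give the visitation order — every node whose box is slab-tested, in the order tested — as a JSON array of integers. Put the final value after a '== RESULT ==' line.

Traverse from the root:
N0 x:[3,45/2] y:[14,36] z:[40/3,26] -> hit [14,45/2], descend [4, 16, 17, 22]
  N4 x:[25/2,22] y:[35/2,26] z:[40/3,26] -> hit [35/2,22], descend [2, 7, 12, 15]
    N2 x:[41/2,21] y:[23,26] z:[40/3,15] -> miss, prune
    N7 x:[15,16] y:[18,37/2] z:[74/3,26] -> miss, prune
    N12 x:[41/2,22] y:[39/2,22] z:[23,70/3] -> miss, prune
    N15 x:[25/2,31/2] y:[35/2,37/2] z:[59/3,61/3] -> miss, prune
  N16 x:[19/2,45/2] y:[49/2,36] z:[58/3,74/3] -> miss, prune
  N17 x:[3,29/2] y:[14,24] z:[44/3,74/3] -> miss, prune
  N22 x:[15/2,20] y:[47/2,67/2] z:[43/3,20] -> miss, prune

9 AABB tests over nodes [0, 4, 2, 7, 12, 15, 16, 17, 22]; 0 leaves entered; closest miss.

== RESULT ==
[0, 4, 2, 7, 12, 15, 16, 17, 22]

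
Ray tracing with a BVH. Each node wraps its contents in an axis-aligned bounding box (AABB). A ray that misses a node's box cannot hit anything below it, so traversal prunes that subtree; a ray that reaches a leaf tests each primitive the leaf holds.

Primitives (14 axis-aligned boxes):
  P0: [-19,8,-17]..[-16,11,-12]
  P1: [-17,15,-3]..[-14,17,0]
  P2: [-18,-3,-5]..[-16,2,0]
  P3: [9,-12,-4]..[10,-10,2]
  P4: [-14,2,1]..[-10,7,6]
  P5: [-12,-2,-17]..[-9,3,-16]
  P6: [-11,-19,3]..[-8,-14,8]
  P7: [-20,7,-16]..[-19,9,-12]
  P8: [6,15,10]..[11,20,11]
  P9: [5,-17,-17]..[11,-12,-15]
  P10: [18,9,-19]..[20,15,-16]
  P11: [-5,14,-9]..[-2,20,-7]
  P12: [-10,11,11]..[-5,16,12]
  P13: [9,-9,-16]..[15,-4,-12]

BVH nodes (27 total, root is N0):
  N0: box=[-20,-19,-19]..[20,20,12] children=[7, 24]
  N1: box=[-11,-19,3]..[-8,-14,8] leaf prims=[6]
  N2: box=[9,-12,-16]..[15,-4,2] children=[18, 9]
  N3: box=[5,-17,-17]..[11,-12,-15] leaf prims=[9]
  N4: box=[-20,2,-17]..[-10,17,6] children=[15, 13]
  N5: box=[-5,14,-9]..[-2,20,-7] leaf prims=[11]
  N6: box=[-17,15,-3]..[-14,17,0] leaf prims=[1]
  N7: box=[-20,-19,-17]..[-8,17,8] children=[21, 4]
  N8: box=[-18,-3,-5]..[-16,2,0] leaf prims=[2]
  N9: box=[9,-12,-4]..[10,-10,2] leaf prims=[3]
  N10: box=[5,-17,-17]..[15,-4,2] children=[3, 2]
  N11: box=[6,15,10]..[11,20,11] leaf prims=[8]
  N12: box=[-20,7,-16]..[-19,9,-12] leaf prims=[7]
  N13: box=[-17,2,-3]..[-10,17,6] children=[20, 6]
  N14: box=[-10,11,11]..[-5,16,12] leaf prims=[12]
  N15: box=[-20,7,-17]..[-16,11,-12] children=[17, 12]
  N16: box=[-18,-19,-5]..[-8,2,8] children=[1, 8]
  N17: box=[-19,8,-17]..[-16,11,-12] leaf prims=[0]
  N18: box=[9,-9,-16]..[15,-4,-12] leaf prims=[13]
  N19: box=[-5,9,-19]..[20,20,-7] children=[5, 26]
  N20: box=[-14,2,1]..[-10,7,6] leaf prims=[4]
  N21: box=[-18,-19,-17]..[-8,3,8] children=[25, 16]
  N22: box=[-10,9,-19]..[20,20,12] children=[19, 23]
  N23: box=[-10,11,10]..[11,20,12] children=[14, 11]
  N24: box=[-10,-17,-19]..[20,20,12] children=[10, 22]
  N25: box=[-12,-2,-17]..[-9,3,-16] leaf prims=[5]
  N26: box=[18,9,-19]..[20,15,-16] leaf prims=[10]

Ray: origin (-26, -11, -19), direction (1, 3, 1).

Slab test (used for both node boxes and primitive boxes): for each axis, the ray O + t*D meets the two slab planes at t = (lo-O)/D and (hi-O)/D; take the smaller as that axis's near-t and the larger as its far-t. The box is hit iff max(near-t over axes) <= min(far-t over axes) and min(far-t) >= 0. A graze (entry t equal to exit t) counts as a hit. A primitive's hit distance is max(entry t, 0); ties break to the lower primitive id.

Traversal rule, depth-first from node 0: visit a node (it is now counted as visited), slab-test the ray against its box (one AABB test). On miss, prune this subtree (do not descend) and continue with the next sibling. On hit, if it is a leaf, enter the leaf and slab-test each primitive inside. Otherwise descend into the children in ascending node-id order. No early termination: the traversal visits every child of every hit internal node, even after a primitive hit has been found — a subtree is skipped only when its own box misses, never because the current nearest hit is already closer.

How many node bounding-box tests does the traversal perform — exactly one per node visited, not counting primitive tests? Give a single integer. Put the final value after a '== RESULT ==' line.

Traverse from the root:
N0 x:[6,46] y:[-8/3,31/3] z:[0,31] -> hit [6,31/3], descend [7, 24]
  N7 x:[6,18] y:[-8/3,28/3] z:[2,27] -> hit [6,28/3], descend [4, 21]
    N4 x:[6,16] y:[13/3,28/3] z:[2,25] -> hit [6,28/3], descend [13, 15]
      N13 x:[9,16] y:[13/3,28/3] z:[16,25] -> miss, prune
      N15 x:[6,10] y:[6,22/3] z:[2,7] -> hit [6,7], descend [12, 17]
        N12 x:[6,7] y:[6,20/3] z:[3,7] -> hit [6,20/3] leaf, test {P7@t=6}
        N17 x:[7,10] y:[19/3,22/3] z:[2,7] -> hit [7,7] leaf, test {P0@t=7}
    N21 x:[8,18] y:[-8/3,14/3] z:[2,27] -> miss, prune
  N24 x:[16,46] y:[-2,31/3] z:[0,31] -> miss, prune

Summary -> nodes [0, 7, 4, 13, 15, 12, 17, 21, 24]; box-tests=9; leaf-entries=2; first=P7

== RESULT ==
9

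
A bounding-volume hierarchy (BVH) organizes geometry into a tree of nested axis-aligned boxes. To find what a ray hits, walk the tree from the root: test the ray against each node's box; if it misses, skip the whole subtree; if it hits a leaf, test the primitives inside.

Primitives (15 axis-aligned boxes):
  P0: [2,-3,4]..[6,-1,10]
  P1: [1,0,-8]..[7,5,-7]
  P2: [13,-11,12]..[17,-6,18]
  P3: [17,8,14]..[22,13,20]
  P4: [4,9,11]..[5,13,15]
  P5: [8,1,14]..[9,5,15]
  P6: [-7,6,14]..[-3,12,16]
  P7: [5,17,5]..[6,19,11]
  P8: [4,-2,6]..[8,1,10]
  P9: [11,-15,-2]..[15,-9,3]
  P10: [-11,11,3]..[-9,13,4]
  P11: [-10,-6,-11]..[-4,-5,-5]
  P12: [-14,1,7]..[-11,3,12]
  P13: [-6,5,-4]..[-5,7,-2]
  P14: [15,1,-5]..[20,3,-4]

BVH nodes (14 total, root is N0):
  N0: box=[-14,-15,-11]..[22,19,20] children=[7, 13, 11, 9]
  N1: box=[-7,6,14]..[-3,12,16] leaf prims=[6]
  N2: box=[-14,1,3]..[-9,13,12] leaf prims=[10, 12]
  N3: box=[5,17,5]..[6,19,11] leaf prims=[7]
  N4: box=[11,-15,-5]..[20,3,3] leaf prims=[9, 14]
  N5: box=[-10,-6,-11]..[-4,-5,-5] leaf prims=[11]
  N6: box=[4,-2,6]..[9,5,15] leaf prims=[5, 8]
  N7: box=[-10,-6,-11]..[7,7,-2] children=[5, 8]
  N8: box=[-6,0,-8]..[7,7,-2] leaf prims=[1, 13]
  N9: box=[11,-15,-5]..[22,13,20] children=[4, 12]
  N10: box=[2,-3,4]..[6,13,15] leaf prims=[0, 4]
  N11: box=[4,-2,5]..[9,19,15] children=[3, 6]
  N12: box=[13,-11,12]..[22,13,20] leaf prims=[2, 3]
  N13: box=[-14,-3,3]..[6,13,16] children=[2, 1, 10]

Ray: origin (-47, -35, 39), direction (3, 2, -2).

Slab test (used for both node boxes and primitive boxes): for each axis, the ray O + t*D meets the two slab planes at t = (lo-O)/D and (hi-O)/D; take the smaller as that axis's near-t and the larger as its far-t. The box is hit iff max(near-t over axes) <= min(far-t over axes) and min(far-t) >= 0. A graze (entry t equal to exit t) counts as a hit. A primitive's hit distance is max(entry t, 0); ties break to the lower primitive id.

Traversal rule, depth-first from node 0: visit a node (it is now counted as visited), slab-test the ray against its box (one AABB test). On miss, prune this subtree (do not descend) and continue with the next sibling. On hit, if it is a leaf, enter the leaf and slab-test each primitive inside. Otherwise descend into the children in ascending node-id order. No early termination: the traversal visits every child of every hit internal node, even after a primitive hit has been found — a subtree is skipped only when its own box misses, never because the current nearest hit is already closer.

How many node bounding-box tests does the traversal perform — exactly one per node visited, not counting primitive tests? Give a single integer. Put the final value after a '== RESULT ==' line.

Walk:
N0 x:[11,23] y:[10,27] z:[19/2,25] -> hit [11,23], descend [7, 9, 11, 13]
  N7 x:[37/3,18] y:[29/2,21] z:[41/2,25] -> miss, prune
  N9 x:[58/3,23] y:[10,24] z:[19/2,22] -> hit [58/3,22], descend [4, 12]
    N4 x:[58/3,67/3] y:[10,19] z:[18,22] -> miss, prune
    N12 x:[20,23] y:[12,24] z:[19/2,27/2] -> miss, prune
  N11 x:[17,56/3] y:[33/2,27] z:[12,17] -> hit [17,17], descend [3, 6]
    N3 x:[52/3,53/3] y:[26,27] z:[14,17] -> miss, prune
    N6 x:[17,56/3] y:[33/2,20] z:[12,33/2] -> miss, prune
  N13 x:[11,53/3] y:[16,24] z:[23/2,18] -> hit [16,53/3], descend [1, 2, 10]
    N1 x:[40/3,44/3] y:[41/2,47/2] z:[23/2,25/2] -> miss, prune
    N2 x:[11,38/3] y:[18,24] z:[27/2,18] -> miss, prune
    N10 x:[49/3,53/3] y:[16,24] z:[12,35/2] -> hit [49/3,35/2] leaf, test {P0@t=49/3, P4(miss)}

Visited [0, 7, 9, 4, 12, 11, 3, 6, 13, 1, 2, 10]. Tests: 12 box, 1 leaf. Nearest: P0.

== RESULT ==
12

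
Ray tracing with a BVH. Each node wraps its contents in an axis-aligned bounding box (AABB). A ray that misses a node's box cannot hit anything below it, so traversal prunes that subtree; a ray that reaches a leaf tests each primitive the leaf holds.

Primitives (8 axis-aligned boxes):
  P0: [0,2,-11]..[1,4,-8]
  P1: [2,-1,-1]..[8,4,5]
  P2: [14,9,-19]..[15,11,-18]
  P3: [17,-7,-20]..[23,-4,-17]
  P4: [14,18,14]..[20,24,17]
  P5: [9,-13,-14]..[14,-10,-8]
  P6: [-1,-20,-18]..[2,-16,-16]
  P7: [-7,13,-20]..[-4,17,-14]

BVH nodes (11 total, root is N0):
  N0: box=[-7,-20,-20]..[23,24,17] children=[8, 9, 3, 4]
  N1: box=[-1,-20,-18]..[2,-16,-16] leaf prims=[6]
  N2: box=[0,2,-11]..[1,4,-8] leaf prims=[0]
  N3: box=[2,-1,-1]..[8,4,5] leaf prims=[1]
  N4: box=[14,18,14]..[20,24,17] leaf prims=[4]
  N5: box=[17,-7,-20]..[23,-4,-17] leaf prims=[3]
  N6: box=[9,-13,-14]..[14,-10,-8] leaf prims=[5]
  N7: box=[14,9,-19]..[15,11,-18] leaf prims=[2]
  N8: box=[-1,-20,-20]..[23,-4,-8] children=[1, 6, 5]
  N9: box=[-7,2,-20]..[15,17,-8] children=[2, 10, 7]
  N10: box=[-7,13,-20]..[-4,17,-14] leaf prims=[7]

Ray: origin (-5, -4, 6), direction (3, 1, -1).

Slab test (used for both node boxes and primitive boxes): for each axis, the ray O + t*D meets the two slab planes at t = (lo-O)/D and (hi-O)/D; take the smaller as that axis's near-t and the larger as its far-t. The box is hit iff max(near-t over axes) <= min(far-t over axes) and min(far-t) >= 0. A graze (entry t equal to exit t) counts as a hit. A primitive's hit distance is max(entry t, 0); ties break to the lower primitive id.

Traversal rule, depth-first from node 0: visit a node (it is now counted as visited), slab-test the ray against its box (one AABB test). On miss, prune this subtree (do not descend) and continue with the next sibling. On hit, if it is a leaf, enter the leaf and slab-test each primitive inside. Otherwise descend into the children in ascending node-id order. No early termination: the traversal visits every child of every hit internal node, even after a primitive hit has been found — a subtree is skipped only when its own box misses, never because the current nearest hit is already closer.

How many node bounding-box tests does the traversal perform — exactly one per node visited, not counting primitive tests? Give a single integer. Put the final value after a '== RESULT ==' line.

Walk:
N0 x:[-2/3,28/3] y:[-16,28] z:[-11,26] -> hit [-2/3,28/3], descend [3, 4, 8, 9]
  N3 x:[7/3,13/3] y:[3,8] z:[1,7] -> hit [3,13/3] leaf, test {P1@t=3}
  N4 x:[19/3,25/3] y:[22,28] z:[-11,-8] -> miss, prune
  N8 x:[4/3,28/3] y:[-16,0] z:[14,26] -> miss, prune
  N9 x:[-2/3,20/3] y:[6,21] z:[14,26] -> miss, prune

5 AABB tests over nodes [0, 3, 4, 8, 9]; 1 leaf entered; closest P1.

== RESULT ==
5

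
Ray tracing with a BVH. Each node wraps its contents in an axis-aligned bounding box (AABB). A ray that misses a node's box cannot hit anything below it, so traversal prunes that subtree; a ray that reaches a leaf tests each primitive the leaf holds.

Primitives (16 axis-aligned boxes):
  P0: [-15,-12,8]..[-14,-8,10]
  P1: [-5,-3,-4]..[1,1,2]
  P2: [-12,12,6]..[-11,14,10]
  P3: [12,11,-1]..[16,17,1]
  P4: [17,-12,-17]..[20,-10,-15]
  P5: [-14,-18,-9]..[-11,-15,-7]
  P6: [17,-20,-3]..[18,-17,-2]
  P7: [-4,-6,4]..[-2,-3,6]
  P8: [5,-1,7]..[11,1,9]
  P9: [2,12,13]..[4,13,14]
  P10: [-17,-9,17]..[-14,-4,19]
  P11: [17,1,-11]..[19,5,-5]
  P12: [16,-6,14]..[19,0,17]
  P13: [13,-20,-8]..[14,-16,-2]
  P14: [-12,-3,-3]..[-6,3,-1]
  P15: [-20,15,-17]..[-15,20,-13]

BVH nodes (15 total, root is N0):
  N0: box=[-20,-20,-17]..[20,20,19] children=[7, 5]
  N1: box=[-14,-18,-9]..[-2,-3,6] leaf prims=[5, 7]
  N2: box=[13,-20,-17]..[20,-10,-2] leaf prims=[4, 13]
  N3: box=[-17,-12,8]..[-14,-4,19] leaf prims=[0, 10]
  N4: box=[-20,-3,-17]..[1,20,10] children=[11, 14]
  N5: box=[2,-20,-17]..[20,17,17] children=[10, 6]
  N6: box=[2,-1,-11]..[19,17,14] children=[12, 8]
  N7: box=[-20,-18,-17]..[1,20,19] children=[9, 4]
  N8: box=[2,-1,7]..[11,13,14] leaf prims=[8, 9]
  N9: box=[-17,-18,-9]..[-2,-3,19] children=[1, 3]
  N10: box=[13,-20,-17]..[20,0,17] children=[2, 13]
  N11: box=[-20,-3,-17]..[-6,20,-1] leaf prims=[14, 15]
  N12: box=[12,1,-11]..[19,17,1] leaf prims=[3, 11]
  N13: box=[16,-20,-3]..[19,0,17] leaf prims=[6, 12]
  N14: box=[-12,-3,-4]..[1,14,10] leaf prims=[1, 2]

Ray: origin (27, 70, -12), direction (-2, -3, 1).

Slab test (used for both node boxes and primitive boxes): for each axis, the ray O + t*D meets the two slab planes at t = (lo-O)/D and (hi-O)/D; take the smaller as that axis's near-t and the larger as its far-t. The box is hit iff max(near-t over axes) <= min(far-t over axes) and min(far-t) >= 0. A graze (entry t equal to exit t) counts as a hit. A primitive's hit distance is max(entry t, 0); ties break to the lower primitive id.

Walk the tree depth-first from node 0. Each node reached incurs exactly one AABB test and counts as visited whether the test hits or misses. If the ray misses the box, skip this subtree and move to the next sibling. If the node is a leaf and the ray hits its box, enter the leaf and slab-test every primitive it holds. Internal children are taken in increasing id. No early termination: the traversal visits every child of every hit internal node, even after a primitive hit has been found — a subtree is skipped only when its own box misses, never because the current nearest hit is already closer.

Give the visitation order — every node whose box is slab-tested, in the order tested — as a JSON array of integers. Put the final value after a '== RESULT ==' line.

Walk:
N0 x:[7/2,47/2] y:[50/3,30] z:[-5,31] -> hit [50/3,47/2], descend [5, 7]
  N5 x:[7/2,25/2] y:[53/3,30] z:[-5,29] -> miss, prune
  N7 x:[13,47/2] y:[50/3,88/3] z:[-5,31] -> hit [50/3,47/2], descend [4, 9]
    N4 x:[13,47/2] y:[50/3,73/3] z:[-5,22] -> hit [50/3,22], descend [11, 14]
      N11 x:[33/2,47/2] y:[50/3,73/3] z:[-5,11] -> miss, prune
      N14 x:[13,39/2] y:[56/3,73/3] z:[8,22] -> hit [56/3,39/2] leaf, test {P1(miss), P2@t=19}
    N9 x:[29/2,22] y:[73/3,88/3] z:[3,31] -> miss, prune

order=[0, 5, 7, 4, 11, 14, 9]  |boxes|=7  |leaves|=1  hit=P2

== RESULT ==
[0, 5, 7, 4, 11, 14, 9]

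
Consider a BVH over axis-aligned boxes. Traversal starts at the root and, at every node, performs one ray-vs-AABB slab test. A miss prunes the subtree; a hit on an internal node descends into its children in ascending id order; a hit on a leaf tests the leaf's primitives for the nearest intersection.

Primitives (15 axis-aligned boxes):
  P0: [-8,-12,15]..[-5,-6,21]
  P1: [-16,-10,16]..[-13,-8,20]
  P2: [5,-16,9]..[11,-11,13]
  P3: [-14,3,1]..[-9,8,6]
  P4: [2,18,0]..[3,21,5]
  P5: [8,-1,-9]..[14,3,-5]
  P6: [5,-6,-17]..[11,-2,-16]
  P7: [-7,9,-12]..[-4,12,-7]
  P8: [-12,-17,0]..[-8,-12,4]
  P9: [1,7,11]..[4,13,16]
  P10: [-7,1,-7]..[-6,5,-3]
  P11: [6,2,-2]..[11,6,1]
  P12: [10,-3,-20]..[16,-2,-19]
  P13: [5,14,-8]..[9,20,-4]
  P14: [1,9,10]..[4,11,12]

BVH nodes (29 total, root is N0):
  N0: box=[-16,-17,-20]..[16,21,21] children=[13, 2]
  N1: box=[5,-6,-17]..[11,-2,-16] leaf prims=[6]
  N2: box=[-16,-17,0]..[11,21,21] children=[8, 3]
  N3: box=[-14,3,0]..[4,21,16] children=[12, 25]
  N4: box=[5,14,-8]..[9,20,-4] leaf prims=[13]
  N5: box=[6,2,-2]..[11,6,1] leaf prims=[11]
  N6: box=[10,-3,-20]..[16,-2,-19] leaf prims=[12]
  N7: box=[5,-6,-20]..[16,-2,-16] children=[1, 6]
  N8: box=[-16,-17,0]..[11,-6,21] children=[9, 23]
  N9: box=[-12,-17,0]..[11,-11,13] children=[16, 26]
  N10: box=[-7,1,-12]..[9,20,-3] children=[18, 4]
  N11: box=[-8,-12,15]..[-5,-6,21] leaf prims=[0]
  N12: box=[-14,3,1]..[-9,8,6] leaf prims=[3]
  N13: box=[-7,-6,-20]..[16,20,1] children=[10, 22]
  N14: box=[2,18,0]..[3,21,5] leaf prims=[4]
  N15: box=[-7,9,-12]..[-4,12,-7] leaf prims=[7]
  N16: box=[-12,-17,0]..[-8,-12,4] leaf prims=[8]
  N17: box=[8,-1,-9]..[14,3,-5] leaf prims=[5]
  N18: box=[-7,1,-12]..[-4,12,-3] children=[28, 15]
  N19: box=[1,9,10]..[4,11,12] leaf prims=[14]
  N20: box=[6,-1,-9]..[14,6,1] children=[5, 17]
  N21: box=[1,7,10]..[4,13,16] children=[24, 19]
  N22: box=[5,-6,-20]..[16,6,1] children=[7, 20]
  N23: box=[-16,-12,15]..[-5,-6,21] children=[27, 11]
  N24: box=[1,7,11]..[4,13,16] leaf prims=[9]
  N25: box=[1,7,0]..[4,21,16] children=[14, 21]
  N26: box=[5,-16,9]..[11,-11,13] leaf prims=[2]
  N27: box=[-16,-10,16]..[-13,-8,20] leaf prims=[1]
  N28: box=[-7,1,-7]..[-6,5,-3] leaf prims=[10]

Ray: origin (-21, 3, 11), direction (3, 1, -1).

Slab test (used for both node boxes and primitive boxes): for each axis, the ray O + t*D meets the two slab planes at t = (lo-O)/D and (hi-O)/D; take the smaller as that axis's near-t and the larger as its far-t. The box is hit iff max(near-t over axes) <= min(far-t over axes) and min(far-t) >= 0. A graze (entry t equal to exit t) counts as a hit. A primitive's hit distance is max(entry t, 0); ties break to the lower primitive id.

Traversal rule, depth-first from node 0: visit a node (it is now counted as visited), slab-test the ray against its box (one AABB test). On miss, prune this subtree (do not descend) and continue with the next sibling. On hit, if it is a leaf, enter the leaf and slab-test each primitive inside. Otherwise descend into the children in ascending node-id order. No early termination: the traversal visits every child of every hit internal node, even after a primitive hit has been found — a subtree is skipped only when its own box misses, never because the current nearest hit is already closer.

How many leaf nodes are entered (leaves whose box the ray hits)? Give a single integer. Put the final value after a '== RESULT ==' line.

Walk:
N0 x:[5/3,37/3] y:[-20,18] z:[-10,31] -> hit [5/3,37/3], descend [2, 13]
  N2 x:[5/3,32/3] y:[-20,18] z:[-10,11] -> hit [5/3,32/3], descend [3, 8]
    N3 x:[7/3,25/3] y:[0,18] z:[-5,11] -> hit [7/3,25/3], descend [12, 25]
      N12 x:[7/3,4] y:[0,5] z:[5,10] -> miss, prune
      N25 x:[22/3,25/3] y:[4,18] z:[-5,11] -> hit [22/3,25/3], descend [14, 21]
        N14 x:[23/3,8] y:[15,18] z:[6,11] -> miss, prune
        N21 x:[22/3,25/3] y:[4,10] z:[-5,1] -> miss, prune
    N8 x:[5/3,32/3] y:[-20,-9] z:[-10,11] -> miss, prune
  N13 x:[14/3,37/3] y:[-9,17] z:[10,31] -> hit [10,37/3], descend [10, 22]
    N10 x:[14/3,10] y:[-2,17] z:[14,23] -> miss, prune
    N22 x:[26/3,37/3] y:[-9,3] z:[10,31] -> miss, prune

Summary -> nodes [0, 2, 3, 12, 25, 14, 21, 8, 13, 10, 22]; box-tests=11; leaf-entries=0; first=miss

== RESULT ==
0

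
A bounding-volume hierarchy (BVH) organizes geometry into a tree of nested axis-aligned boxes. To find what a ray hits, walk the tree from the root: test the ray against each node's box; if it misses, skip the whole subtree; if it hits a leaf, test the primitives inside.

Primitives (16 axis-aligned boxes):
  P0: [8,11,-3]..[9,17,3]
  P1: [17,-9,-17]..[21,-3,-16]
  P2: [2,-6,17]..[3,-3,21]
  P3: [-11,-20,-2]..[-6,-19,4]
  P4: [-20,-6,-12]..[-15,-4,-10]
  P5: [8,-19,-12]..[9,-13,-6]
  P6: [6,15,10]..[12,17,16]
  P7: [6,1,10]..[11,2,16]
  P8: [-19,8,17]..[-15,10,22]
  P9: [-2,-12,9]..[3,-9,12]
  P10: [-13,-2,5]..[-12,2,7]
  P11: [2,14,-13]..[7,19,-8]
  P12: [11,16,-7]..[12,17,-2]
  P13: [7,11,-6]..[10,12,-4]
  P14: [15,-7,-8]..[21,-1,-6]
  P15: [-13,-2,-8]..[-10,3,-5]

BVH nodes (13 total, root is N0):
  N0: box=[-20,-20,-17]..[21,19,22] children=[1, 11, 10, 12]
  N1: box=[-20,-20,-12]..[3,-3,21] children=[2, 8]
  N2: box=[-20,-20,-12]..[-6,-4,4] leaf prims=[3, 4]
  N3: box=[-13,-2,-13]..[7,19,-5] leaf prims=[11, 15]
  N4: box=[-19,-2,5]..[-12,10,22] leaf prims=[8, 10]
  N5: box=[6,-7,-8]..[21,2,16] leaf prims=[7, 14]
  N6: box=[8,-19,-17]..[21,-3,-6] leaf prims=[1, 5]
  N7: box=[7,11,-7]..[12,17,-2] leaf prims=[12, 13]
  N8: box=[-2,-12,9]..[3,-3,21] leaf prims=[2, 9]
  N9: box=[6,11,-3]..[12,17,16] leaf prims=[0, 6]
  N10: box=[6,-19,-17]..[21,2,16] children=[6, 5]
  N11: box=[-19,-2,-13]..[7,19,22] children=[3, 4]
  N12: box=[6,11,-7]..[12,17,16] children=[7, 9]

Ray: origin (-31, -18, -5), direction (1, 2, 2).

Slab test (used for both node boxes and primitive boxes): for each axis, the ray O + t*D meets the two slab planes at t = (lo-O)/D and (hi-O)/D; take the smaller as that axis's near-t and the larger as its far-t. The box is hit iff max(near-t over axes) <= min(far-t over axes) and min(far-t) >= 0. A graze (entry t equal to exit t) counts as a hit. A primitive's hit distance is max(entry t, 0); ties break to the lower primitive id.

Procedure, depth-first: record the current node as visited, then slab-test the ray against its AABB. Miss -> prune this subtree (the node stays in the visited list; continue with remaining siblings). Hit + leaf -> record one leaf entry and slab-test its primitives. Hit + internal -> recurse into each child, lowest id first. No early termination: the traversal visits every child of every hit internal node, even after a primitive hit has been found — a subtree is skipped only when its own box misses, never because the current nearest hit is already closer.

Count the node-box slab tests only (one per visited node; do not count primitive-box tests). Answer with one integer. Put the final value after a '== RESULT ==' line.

Trace the traversal:
N0 x:[11,52] y:[-1,37/2] z:[-6,27/2] -> hit [11,27/2], descend [1, 10, 11, 12]
  N1 x:[11,34] y:[-1,15/2] z:[-7/2,13] -> miss, prune
  N10 x:[37,52] y:[-1/2,10] z:[-6,21/2] -> miss, prune
  N11 x:[12,38] y:[8,37/2] z:[-4,27/2] -> hit [12,27/2], descend [3, 4]
    N3 x:[18,38] y:[8,37/2] z:[-4,0] -> miss, prune
    N4 x:[12,19] y:[8,14] z:[5,27/2] -> hit [12,27/2] leaf, test {P8@t=13, P10(miss)}
  N12 x:[37,43] y:[29/2,35/2] z:[-1,21/2] -> miss, prune

7 AABB tests over nodes [0, 1, 10, 11, 3, 4, 12]; 1 leaf entered; closest P8.

== RESULT ==
7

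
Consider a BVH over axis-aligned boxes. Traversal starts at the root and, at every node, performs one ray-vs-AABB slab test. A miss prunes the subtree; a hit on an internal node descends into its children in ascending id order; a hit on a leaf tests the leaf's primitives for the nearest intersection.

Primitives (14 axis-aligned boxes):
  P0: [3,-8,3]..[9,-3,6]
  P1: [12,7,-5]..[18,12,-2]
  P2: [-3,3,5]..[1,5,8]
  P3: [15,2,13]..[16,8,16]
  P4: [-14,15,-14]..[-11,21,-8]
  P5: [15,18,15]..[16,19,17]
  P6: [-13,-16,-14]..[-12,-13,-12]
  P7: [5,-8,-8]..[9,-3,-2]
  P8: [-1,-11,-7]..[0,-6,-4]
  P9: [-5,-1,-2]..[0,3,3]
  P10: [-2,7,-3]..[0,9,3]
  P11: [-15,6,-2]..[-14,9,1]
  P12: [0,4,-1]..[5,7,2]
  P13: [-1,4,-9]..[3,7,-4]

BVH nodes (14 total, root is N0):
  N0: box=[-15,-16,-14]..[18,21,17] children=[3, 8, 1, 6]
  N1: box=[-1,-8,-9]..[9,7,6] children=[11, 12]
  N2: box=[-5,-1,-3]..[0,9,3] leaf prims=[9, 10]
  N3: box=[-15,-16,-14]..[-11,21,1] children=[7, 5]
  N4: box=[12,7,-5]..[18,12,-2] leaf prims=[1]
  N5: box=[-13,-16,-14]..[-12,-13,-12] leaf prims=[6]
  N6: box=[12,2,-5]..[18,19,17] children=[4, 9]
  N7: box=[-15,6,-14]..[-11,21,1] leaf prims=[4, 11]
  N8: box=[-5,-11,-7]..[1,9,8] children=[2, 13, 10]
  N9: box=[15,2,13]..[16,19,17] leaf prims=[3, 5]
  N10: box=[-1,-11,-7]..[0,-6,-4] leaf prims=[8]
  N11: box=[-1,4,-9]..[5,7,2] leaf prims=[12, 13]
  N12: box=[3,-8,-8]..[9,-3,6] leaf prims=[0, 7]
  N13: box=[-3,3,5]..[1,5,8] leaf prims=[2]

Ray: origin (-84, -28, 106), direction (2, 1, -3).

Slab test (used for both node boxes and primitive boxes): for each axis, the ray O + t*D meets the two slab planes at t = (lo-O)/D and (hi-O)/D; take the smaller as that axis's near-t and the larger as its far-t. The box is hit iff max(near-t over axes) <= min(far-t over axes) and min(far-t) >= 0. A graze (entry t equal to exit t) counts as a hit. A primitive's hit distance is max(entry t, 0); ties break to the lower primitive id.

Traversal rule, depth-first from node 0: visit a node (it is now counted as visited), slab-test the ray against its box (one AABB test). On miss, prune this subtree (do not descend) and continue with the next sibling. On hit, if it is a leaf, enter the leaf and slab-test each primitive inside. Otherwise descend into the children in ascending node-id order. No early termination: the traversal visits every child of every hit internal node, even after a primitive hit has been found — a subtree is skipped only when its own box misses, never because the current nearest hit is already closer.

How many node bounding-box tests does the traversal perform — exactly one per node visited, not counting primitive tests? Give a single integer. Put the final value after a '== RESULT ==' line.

Traverse from the root:
N0 x:[69/2,51] y:[12,49] z:[89/3,40] -> hit [69/2,40], descend [1, 3, 6, 8]
  N1 x:[83/2,93/2] y:[20,35] z:[100/3,115/3] -> miss, prune
  N3 x:[69/2,73/2] y:[12,49] z:[35,40] -> hit [35,73/2], descend [5, 7]
    N5 x:[71/2,36] y:[12,15] z:[118/3,40] -> miss, prune
    N7 x:[69/2,73/2] y:[34,49] z:[35,40] -> hit [35,73/2] leaf, test {P4(miss), P11@t=35}
  N6 x:[48,51] y:[30,47] z:[89/3,37] -> miss, prune
  N8 x:[79/2,85/2] y:[17,37] z:[98/3,113/3] -> miss, prune

7 AABB tests over nodes [0, 1, 3, 5, 7, 6, 8]; 1 leaf entered; closest P11.

== RESULT ==
7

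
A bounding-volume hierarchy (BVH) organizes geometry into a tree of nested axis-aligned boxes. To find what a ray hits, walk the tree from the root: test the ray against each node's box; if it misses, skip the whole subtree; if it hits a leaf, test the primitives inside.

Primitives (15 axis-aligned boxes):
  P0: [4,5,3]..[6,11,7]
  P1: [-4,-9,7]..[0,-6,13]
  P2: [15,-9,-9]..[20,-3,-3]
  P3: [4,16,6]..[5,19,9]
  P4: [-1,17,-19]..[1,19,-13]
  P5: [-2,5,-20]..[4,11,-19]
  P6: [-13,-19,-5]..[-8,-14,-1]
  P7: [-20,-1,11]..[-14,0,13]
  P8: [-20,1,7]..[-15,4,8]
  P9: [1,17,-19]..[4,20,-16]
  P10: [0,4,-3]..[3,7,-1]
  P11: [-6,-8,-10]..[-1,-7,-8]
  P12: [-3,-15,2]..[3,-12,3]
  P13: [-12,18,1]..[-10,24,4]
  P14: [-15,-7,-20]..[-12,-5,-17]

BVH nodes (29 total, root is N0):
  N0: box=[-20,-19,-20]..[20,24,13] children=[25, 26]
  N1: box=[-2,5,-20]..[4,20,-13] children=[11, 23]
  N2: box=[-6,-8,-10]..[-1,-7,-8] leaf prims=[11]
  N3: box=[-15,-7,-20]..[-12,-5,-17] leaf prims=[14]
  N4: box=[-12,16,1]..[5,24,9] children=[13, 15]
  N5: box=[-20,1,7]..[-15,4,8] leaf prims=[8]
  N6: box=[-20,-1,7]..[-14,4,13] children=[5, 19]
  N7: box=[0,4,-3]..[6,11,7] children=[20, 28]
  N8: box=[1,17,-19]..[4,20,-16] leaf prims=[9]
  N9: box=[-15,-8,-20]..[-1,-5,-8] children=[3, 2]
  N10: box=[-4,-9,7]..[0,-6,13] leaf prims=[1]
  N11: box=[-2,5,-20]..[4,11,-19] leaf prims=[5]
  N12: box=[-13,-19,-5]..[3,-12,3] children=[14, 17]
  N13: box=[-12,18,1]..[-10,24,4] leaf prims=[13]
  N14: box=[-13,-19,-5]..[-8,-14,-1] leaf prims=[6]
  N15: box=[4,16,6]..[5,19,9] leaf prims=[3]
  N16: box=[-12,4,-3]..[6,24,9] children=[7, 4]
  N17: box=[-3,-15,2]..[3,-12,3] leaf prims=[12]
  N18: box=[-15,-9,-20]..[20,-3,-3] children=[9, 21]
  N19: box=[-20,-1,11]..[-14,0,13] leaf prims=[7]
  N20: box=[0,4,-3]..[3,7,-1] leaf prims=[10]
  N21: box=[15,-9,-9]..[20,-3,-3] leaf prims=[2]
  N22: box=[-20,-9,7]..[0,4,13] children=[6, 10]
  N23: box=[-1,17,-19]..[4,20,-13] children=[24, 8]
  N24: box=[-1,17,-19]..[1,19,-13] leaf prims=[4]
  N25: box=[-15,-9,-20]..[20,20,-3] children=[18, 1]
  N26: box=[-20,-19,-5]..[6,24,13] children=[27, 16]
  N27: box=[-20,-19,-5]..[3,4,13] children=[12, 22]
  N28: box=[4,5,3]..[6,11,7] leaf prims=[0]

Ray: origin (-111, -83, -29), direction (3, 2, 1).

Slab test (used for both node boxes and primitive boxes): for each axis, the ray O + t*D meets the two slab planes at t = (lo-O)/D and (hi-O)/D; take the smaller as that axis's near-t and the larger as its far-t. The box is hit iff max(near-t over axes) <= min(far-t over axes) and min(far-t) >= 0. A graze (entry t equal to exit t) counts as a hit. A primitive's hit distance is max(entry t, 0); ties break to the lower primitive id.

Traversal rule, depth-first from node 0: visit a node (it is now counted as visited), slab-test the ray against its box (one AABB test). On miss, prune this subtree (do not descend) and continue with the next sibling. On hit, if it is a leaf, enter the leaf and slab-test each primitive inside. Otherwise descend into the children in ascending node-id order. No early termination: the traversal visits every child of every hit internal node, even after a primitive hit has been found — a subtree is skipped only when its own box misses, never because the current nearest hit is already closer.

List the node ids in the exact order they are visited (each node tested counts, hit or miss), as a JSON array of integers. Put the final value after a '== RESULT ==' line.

Walk:
N0 x:[91/3,131/3] y:[32,107/2] z:[9,42] -> hit [32,42], descend [25, 26]
  N25 x:[32,131/3] y:[37,103/2] z:[9,26] -> miss, prune
  N26 x:[91/3,39] y:[32,107/2] z:[24,42] -> hit [32,39], descend [16, 27]
    N16 x:[33,39] y:[87/2,107/2] z:[26,38] -> miss, prune
    N27 x:[91/3,38] y:[32,87/2] z:[24,42] -> hit [32,38], descend [12, 22]
      N12 x:[98/3,38] y:[32,71/2] z:[24,32] -> miss, prune
      N22 x:[91/3,37] y:[37,87/2] z:[36,42] -> hit [37,37], descend [6, 10]
        N6 x:[91/3,97/3] y:[41,87/2] z:[36,42] -> miss, prune
        N10 x:[107/3,37] y:[37,77/2] z:[36,42] -> hit [37,37] leaf, test {P1@t=37}

Visited [0, 25, 26, 16, 27, 12, 22, 6, 10]. Tests: 9 box, 1 leaf. Nearest: P1.

== RESULT ==
[0, 25, 26, 16, 27, 12, 22, 6, 10]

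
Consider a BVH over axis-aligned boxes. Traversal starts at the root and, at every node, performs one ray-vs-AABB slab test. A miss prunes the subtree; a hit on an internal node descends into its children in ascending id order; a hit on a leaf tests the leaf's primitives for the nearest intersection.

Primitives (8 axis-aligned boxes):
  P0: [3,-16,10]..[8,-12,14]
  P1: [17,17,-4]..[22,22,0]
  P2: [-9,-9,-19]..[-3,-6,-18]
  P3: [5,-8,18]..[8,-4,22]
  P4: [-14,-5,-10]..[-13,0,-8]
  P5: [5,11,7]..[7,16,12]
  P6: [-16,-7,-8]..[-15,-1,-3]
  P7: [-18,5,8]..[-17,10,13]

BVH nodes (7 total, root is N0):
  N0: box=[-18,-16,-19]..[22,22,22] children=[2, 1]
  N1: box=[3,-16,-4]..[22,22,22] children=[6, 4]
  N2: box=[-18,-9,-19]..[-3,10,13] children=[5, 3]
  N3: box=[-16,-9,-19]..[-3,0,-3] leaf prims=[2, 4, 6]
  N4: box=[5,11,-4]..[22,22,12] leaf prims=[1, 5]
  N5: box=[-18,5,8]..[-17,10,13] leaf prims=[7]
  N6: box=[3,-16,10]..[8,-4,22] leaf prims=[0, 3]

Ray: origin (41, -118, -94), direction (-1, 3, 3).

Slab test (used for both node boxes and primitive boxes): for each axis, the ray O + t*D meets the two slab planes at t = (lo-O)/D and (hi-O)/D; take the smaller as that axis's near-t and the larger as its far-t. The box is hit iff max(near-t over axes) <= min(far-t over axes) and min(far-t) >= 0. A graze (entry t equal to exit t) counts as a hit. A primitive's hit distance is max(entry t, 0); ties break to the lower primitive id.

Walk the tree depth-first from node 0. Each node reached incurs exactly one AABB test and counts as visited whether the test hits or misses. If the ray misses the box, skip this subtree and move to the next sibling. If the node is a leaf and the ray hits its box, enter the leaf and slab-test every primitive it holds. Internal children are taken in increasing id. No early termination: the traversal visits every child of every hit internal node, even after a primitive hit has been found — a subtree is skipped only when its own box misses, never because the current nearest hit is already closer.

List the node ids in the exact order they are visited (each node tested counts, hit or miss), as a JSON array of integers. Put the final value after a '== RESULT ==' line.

Traverse from the root:
N0 x:[19,59] y:[34,140/3] z:[25,116/3] -> hit [34,116/3], descend [1, 2]
  N1 x:[19,38] y:[34,140/3] z:[30,116/3] -> hit [34,38], descend [4, 6]
    N4 x:[19,36] y:[43,140/3] z:[30,106/3] -> miss, prune
    N6 x:[33,38] y:[34,38] z:[104/3,116/3] -> hit [104/3,38] leaf, test {P0@t=104/3, P3(miss)}
  N2 x:[44,59] y:[109/3,128/3] z:[25,107/3] -> miss, prune

Visited [0, 1, 4, 6, 2]. Tests: 5 box, 1 leaf. Nearest: P0.

== RESULT ==
[0, 1, 4, 6, 2]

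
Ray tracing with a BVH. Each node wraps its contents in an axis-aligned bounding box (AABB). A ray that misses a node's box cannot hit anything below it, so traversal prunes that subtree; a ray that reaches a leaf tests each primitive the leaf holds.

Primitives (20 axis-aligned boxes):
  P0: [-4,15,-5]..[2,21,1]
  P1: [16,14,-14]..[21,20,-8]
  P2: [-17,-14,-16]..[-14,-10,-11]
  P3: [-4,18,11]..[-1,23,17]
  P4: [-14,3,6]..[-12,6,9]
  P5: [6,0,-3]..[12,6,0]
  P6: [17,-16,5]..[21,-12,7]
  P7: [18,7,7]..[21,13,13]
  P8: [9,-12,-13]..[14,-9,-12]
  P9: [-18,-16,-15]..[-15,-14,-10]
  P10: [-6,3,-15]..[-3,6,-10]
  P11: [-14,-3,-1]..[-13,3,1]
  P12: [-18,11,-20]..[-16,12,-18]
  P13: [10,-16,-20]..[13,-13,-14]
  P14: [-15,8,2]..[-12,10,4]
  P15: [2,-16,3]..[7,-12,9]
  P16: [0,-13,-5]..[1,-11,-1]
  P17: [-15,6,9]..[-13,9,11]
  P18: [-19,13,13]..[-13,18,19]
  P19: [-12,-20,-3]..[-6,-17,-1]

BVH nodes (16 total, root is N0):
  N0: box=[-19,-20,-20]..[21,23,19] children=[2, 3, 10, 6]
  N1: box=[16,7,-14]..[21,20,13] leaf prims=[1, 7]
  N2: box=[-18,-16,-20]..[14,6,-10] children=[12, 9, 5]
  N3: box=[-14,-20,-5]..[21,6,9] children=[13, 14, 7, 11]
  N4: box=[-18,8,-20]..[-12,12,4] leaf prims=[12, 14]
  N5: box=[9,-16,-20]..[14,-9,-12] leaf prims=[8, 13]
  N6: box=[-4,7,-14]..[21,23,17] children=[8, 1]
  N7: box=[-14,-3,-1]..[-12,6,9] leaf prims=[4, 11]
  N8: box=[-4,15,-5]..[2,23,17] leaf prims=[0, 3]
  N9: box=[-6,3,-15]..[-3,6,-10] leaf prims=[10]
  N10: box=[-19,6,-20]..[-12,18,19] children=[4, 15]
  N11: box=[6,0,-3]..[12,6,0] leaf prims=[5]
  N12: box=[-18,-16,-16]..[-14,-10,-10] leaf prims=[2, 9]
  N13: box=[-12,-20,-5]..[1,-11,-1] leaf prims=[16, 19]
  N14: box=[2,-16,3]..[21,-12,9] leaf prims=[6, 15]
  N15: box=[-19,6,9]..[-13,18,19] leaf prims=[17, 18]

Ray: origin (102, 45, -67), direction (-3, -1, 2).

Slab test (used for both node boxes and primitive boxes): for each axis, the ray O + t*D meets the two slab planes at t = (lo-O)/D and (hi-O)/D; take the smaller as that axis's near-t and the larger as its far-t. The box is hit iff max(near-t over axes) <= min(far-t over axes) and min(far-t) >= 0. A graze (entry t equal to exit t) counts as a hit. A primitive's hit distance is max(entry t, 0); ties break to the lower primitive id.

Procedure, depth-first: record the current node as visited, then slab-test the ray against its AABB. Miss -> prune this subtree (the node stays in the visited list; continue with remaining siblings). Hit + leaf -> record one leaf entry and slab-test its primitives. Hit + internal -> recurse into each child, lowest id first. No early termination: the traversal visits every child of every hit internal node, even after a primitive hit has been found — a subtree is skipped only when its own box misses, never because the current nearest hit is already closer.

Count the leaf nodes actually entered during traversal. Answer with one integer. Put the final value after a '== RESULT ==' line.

Walk:
N0 x:[27,121/3] y:[22,65] z:[47/2,43] -> hit [27,121/3], descend [2, 3, 6, 10]
  N2 x:[88/3,40] y:[39,61] z:[47/2,57/2] -> miss, prune
  N3 x:[27,116/3] y:[39,65] z:[31,38] -> miss, prune
  N6 x:[27,106/3] y:[22,38] z:[53/2,42] -> hit [27,106/3], descend [1, 8]
    N1 x:[27,86/3] y:[25,38] z:[53/2,40] -> hit [27,86/3] leaf, test {P1@t=27, P7(miss)}
    N8 x:[100/3,106/3] y:[22,30] z:[31,42] -> miss, prune
  N10 x:[38,121/3] y:[27,39] z:[47/2,43] -> hit [38,39], descend [4, 15]
    N4 x:[38,40] y:[33,37] z:[47/2,71/2] -> miss, prune
    N15 x:[115/3,121/3] y:[27,39] z:[38,43] -> hit [115/3,39] leaf, test {P17@t=115/3, P18(miss)}

Visited [0, 2, 3, 6, 1, 8, 10, 4, 15]. Tests: 9 box, 2 leaf. Nearest: P1.

== RESULT ==
2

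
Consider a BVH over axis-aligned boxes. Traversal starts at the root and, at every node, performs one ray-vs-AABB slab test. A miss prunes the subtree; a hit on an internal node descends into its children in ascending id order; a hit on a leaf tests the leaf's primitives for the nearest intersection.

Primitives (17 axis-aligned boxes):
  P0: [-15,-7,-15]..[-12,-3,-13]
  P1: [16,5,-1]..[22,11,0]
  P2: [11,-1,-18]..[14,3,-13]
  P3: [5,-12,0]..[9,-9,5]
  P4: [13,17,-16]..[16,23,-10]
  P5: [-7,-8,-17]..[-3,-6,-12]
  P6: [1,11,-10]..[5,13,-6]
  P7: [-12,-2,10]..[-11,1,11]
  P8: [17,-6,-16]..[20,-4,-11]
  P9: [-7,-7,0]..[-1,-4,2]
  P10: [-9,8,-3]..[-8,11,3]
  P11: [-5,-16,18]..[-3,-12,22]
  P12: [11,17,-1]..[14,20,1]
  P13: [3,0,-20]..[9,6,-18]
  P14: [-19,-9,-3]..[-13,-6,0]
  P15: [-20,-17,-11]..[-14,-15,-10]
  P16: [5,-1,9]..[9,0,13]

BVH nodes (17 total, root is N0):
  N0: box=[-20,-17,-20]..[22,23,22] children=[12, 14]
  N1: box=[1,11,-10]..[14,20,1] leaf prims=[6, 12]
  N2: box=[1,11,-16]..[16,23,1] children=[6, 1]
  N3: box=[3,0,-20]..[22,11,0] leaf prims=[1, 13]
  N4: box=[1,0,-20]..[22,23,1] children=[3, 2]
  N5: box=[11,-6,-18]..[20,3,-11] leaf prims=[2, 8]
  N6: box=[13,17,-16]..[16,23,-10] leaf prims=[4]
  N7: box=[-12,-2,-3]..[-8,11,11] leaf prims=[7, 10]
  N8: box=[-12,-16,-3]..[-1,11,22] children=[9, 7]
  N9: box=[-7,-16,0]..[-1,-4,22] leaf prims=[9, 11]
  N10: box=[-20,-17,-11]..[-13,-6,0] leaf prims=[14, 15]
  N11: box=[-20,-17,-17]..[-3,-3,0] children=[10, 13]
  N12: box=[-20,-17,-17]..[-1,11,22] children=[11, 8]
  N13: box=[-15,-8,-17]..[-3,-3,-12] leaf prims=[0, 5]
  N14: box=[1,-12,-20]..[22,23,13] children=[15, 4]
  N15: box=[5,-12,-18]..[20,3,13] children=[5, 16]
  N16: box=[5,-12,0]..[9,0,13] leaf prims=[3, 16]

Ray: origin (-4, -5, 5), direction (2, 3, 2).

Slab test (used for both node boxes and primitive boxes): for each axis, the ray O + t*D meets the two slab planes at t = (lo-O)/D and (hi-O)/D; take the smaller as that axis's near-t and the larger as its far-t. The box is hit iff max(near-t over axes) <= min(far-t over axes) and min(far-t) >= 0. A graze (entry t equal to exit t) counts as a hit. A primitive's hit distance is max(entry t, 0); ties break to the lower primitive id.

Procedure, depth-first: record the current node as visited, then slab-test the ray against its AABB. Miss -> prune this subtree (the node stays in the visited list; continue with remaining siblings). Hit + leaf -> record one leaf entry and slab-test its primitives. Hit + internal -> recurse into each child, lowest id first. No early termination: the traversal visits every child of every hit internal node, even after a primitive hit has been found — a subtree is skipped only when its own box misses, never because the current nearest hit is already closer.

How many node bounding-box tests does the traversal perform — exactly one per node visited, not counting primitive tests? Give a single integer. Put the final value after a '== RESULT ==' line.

Walk:
N0 x:[-8,13] y:[-4,28/3] z:[-25/2,17/2] -> hit [-4,17/2], descend [12, 14]
  N12 x:[-8,3/2] y:[-4,16/3] z:[-11,17/2] -> hit [-4,3/2], descend [8, 11]
    N8 x:[-4,3/2] y:[-11/3,16/3] z:[-4,17/2] -> hit [-11/3,3/2], descend [7, 9]
      N7 x:[-4,-2] y:[1,16/3] z:[-4,3] -> miss, prune
      N9 x:[-3/2,3/2] y:[-11/3,1/3] z:[-5/2,17/2] -> hit [-3/2,1/3] leaf, test {P9(miss), P11(miss)}
    N11 x:[-8,1/2] y:[-4,2/3] z:[-11,-5/2] -> miss, prune
  N14 x:[5/2,13] y:[-7/3,28/3] z:[-25/2,4] -> hit [5/2,4], descend [4, 15]
    N4 x:[5/2,13] y:[5/3,28/3] z:[-25/2,-2] -> miss, prune
    N15 x:[9/2,12] y:[-7/3,8/3] z:[-23/2,4] -> miss, prune

order=[0, 12, 8, 7, 9, 11, 14, 4, 15]  |boxes|=9  |leaves|=1  hit=miss

== RESULT ==
9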